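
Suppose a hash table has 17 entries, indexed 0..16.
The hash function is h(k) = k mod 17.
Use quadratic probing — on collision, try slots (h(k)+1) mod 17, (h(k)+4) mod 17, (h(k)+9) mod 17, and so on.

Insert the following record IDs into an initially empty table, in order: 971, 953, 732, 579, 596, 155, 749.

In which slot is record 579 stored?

10

971: h=2 -> slot 2
953: h=1 -> slot 1
732: h=1, probe 1,2,5 -> slot 5
579: h=1, probe 1,2,5,10 -> slot 10
596: h=1, probe 1,2,5,10,0 -> slot 0
155: h=2, probe 2,3 -> slot 3
749: h=1, probe 1,2,5,10,0,9 -> slot 9
Table: [596, 953, 971, 155, -, 732, -, -, -, 749, 579, -, -, -, -, -, -]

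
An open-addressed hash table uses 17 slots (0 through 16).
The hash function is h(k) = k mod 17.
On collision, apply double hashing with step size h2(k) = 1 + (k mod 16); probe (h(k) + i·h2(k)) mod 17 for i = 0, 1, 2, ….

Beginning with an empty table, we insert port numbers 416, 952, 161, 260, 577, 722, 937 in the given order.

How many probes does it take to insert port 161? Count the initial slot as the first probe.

416: h=8 => slot 8
952: h=0 => slot 0
161: h=8, h2=2, probe 8,10 => slot 10
260: h=5 => slot 5
577: h=16 => slot 16
722: h=8, h2=3, probe 8,11 => slot 11
937: h=2 => slot 2
Table: [952, ∅, 937, ∅, ∅, 260, ∅, ∅, 416, ∅, 161, 722, ∅, ∅, ∅, ∅, 577]

2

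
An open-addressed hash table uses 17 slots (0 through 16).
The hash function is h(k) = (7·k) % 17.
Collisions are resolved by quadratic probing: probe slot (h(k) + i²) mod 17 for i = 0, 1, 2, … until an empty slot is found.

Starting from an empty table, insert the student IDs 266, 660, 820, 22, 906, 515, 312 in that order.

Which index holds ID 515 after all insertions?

266: h=9 -> slot 9
660: h=13 -> slot 13
820: h=11 -> slot 11
22: h=1 -> slot 1
906: h=1, probe 1,2 -> slot 2
515: h=1, probe 1,2,5 -> slot 5
312: h=8 -> slot 8
Table: [—, 22, 906, —, —, 515, —, —, 312, 266, —, 820, —, 660, —, —, —]

5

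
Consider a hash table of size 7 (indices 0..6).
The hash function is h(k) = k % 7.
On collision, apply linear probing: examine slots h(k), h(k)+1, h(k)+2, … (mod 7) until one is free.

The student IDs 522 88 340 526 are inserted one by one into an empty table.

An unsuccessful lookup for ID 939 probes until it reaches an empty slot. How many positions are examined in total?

522 hashes to 4; slot 4 is free => place at 4.
88 hashes to 4; 4 taken => place at 5.
340 hashes to 4; 4,5 taken => place at 6.
526 hashes to 1; slot 1 is free => place at 1.
Table: [—, 526, —, —, 522, 88, 340]
Lookup 939: h=1, probe 1,2 → slot 2 empty, not found.

2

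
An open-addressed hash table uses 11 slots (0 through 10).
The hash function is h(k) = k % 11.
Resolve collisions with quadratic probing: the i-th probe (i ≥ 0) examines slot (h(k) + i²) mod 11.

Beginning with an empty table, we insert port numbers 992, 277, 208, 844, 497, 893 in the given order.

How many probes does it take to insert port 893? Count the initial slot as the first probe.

4

992 hashes to 2; slot 2 is free -> place at 2.
277 hashes to 2; 2 taken -> place at 3.
208 hashes to 10; slot 10 is free -> place at 10.
844 hashes to 8; slot 8 is free -> place at 8.
497 hashes to 2; 2,3 taken -> place at 6.
893 hashes to 2; 2,3,6 taken -> place at 0.
Table: [893, ., 992, 277, ., ., 497, ., 844, ., 208]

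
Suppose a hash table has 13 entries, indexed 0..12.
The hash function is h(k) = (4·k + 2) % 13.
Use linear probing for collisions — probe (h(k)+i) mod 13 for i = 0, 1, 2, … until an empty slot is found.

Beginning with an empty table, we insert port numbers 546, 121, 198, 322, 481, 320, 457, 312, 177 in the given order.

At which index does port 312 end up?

546 hashes to 2; slot 2 is free => place at 2.
121 hashes to 5; slot 5 is free => place at 5.
198 hashes to 1; slot 1 is free => place at 1.
322 hashes to 3; slot 3 is free => place at 3.
481 hashes to 2; 2,3 taken => place at 4.
320 hashes to 8; slot 8 is free => place at 8.
457 hashes to 10; slot 10 is free => place at 10.
312 hashes to 2; 2,3,4,5 taken => place at 6.
177 hashes to 8; 8 taken => place at 9.
Table: [—, 198, 546, 322, 481, 121, 312, —, 320, 177, 457, —, —]

6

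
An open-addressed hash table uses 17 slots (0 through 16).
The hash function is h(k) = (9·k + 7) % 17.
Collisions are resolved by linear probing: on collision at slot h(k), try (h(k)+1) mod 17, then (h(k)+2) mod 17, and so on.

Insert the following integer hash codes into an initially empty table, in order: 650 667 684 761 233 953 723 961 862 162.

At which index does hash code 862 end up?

650 hashes to 9; slot 9 is free -> place at 9.
667 hashes to 9; 9 taken -> place at 10.
684 hashes to 9; 9,10 taken -> place at 11.
761 hashes to 5; slot 5 is free -> place at 5.
233 hashes to 13; slot 13 is free -> place at 13.
953 hashes to 16; slot 16 is free -> place at 16.
723 hashes to 3; slot 3 is free -> place at 3.
961 hashes to 3; 3 taken -> place at 4.
862 hashes to 13; 13 taken -> place at 14.
162 hashes to 3; 3,4,5 taken -> place at 6.
Table: [., ., ., 723, 961, 761, 162, ., ., 650, 667, 684, ., 233, 862, ., 953]

14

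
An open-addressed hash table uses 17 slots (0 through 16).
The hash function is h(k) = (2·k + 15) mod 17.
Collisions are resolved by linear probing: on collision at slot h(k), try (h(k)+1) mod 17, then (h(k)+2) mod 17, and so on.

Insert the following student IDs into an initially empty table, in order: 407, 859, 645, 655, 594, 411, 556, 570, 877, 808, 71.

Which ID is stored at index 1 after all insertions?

570

407: h=13 → slot 13
859: h=16 → slot 16
645: h=13, probe 13,14 → slot 14
655: h=16, probe 16,0 → slot 0
594: h=13, probe 13,14,15 → slot 15
411: h=4 → slot 4
556: h=5 → slot 5
570: h=16, probe 16,0,1 → slot 1
877: h=1, probe 1,2 → slot 2
808: h=16, probe 16,0,1,2,3 → slot 3
71: h=4, probe 4,5,6 → slot 6
Table: [655, 570, 877, 808, 411, 556, 71, —, —, —, —, —, —, 407, 645, 594, 859]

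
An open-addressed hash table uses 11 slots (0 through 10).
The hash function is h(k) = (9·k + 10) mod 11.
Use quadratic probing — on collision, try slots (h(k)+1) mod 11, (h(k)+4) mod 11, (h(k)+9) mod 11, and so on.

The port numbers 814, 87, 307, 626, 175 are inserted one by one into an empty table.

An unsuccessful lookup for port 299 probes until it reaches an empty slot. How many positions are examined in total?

814: h=10 -> slot 10
87: h=1 -> slot 1
307: h=1, probe 1,2 -> slot 2
626: h=1, probe 1,2,5 -> slot 5
175: h=1, probe 1,2,5,10,6 -> slot 6
Table: [—, 87, 307, —, —, 626, 175, —, —, —, 814]
Lookup 299: h=6, probe 6,7 → slot 7 empty, not found.

2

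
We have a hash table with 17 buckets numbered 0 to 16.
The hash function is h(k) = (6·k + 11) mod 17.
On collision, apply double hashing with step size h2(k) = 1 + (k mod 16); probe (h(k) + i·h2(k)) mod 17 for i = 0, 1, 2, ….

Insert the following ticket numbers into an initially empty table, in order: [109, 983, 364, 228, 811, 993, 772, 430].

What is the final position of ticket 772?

109 hashes to 2; slot 2 is free => place at 2.
983 hashes to 10; slot 10 is free => place at 10.
364 hashes to 2, h2=13; 2 taken => place at 15.
228 hashes to 2, h2=5; 2 taken => place at 7.
811 hashes to 15, h2=12; 15,10 taken => place at 5.
993 hashes to 2, h2=2; 2 taken => place at 4.
772 hashes to 2, h2=5; 2,7 taken => place at 12.
430 hashes to 7, h2=15; 7,5 taken => place at 3.
Table: [., ., 109, 430, 993, 811, ., 228, ., ., 983, ., 772, ., ., 364, .]

12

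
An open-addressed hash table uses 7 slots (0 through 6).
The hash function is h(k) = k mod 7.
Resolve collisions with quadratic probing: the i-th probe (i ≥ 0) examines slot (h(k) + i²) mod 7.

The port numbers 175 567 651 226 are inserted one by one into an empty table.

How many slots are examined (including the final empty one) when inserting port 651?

Insert 175: h=0, slot 0 empty → index 0.
Insert 567: h=0, slot 0 occupied → index 1.
Insert 651: h=0, slots 0,1 occupied → index 4.
Insert 226: h=2, slot 2 empty → index 2.
Table: [175, 567, 226, -, 651, -, -]

3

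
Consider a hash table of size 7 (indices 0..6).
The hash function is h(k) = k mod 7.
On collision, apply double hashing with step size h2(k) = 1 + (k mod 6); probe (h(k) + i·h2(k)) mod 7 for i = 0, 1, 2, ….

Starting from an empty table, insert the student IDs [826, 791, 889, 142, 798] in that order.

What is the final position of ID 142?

5

826 hashes to 0; slot 0 is free → place at 0.
791 hashes to 0, h2=6; 0 taken → place at 6.
889 hashes to 0, h2=2; 0 taken → place at 2.
142 hashes to 2, h2=5; 2,0 taken → place at 5.
798 hashes to 0, h2=1; 0 taken → place at 1.
Table: [826, 798, 889, ∅, ∅, 142, 791]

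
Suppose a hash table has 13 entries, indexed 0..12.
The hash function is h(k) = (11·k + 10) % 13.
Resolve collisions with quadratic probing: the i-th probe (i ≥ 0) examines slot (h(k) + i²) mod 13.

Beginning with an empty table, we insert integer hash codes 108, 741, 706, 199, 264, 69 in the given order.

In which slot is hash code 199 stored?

108 hashes to 2; slot 2 is free => place at 2.
741 hashes to 10; slot 10 is free => place at 10.
706 hashes to 2; 2 taken => place at 3.
199 hashes to 2; 2,3 taken => place at 6.
264 hashes to 2; 2,3,6 taken => place at 11.
69 hashes to 2; 2,3,6,11 taken => place at 5.
Table: [_, _, 108, 706, _, 69, 199, _, _, _, 741, 264, _]

6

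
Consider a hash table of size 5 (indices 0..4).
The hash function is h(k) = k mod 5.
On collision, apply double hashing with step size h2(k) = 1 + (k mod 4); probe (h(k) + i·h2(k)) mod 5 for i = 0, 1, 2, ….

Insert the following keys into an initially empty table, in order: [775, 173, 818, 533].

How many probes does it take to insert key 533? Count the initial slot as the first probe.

3

775: h=0 => slot 0
173: h=3 => slot 3
818: h=3, h2=3, probe 3,1 => slot 1
533: h=3, h2=2, probe 3,0,2 => slot 2
Table: [775, 818, 533, 173, _]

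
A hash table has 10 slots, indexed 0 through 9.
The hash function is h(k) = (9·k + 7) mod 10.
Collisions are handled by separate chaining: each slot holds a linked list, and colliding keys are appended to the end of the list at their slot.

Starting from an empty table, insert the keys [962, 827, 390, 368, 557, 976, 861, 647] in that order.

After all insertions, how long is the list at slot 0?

3

962 -> bucket 5
827 -> bucket 0
390 -> bucket 7
368 -> bucket 9
557 -> bucket 0 (collision)
976 -> bucket 1
861 -> bucket 6
647 -> bucket 0 (collision)
Final buckets:
0: 827 -> 557 -> 647
1: 976
2: _
3: _
4: _
5: 962
6: 861
7: 390
8: _
9: 368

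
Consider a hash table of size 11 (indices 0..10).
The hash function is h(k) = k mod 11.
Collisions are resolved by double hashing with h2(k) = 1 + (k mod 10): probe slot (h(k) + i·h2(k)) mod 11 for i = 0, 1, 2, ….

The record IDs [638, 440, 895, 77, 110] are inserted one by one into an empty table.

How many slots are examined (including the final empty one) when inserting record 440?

2

638 hashes to 0; slot 0 is free → place at 0.
440 hashes to 0, h2=1; 0 taken → place at 1.
895 hashes to 4; slot 4 is free → place at 4.
77 hashes to 0, h2=8; 0 taken → place at 8.
110 hashes to 0, h2=1; 0,1 taken → place at 2.
Table: [638, 440, 110, ., 895, ., ., ., 77, ., .]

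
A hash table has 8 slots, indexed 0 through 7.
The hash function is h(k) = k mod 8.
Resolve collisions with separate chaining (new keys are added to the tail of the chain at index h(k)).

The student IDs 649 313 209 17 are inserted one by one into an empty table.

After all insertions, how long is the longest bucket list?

Insert 649: h=1, bucket 1 empty → new chain.
Insert 313: h=1, bucket 1 nonempty → append to chain.
Insert 209: h=1, bucket 1 nonempty → append to chain.
Insert 17: h=1, bucket 1 nonempty → append to chain.
Final buckets:
0: _
1: 649 -> 313 -> 209 -> 17
2: _
3: _
4: _
5: _
6: _
7: _

4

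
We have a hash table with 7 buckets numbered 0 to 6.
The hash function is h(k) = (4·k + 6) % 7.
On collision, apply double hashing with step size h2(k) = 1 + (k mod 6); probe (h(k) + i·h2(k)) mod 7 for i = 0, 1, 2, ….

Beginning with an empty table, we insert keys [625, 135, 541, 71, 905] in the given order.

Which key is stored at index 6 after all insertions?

905

625 hashes to 0; slot 0 is free -> place at 0.
135 hashes to 0, h2=4; 0 taken -> place at 4.
541 hashes to 0, h2=2; 0 taken -> place at 2.
71 hashes to 3; slot 3 is free -> place at 3.
905 hashes to 0, h2=6; 0 taken -> place at 6.
Table: [625, —, 541, 71, 135, —, 905]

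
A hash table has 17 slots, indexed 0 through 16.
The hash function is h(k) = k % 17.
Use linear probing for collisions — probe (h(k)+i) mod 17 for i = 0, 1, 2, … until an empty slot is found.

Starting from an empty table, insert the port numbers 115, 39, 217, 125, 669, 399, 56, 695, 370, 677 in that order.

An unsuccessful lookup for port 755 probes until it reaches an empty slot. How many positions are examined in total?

4

Insert 115: h=13, slot 13 empty → index 13.
Insert 39: h=5, slot 5 empty → index 5.
Insert 217: h=13, slot 13 occupied → index 14.
Insert 125: h=6, slot 6 empty → index 6.
Insert 669: h=6, slot 6 occupied → index 7.
Insert 399: h=8, slot 8 empty → index 8.
Insert 56: h=5, slots 5,6,7,8 occupied → index 9.
Insert 695: h=15, slot 15 empty → index 15.
Insert 370: h=13, slots 13,14,15 occupied → index 16.
Insert 677: h=14, slots 14,15,16 occupied → index 0.
Table: [677, ∅, ∅, ∅, ∅, 39, 125, 669, 399, 56, ∅, ∅, ∅, 115, 217, 695, 370]
Lookup 755: h=7, probe 7,8,9,10 → slot 10 empty, not found.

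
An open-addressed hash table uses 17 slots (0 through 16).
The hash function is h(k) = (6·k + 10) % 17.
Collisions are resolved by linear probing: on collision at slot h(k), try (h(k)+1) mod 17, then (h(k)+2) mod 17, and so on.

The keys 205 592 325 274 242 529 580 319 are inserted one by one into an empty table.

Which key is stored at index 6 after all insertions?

274

Insert 205: h=16, slot 16 empty => index 16.
Insert 592: h=9, slot 9 empty => index 9.
Insert 325: h=5, slot 5 empty => index 5.
Insert 274: h=5, slot 5 occupied => index 6.
Insert 242: h=0, slot 0 empty => index 0.
Insert 529: h=5, slots 5,6 occupied => index 7.
Insert 580: h=5, slots 5,6,7 occupied => index 8.
Insert 319: h=3, slot 3 empty => index 3.
Table: [242, ∅, ∅, 319, ∅, 325, 274, 529, 580, 592, ∅, ∅, ∅, ∅, ∅, ∅, 205]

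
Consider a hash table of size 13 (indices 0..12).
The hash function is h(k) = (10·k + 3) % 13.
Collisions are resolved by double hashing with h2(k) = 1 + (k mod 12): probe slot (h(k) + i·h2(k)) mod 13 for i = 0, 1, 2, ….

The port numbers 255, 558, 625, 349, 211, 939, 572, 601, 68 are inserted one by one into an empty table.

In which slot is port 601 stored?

255 hashes to 5; slot 5 is free -> place at 5.
558 hashes to 6; slot 6 is free -> place at 6.
625 hashes to 0; slot 0 is free -> place at 0.
349 hashes to 9; slot 9 is free -> place at 9.
211 hashes to 7; slot 7 is free -> place at 7.
939 hashes to 7, h2=4; 7 taken -> place at 11.
572 hashes to 3; slot 3 is free -> place at 3.
601 hashes to 7, h2=2; 7,9,11,0 taken -> place at 2.
68 hashes to 7, h2=9; 7,3 taken -> place at 12.
Table: [625, —, 601, 572, —, 255, 558, 211, —, 349, —, 939, 68]

2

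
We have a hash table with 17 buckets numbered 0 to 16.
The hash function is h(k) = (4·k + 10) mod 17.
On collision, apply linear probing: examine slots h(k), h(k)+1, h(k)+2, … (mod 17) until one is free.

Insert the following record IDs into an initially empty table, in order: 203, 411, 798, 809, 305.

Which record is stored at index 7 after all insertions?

Insert 203: h=6, slot 6 empty => index 6.
Insert 411: h=5, slot 5 empty => index 5.
Insert 798: h=6, slot 6 occupied => index 7.
Insert 809: h=16, slot 16 empty => index 16.
Insert 305: h=6, slots 6,7 occupied => index 8.
Table: [., ., ., ., ., 411, 203, 798, 305, ., ., ., ., ., ., ., 809]

798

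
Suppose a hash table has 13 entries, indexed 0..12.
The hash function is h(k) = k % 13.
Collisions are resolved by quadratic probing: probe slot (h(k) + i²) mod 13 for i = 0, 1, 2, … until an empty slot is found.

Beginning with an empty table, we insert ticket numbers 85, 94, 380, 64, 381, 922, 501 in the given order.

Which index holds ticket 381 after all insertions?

85 hashes to 7; slot 7 is free → place at 7.
94 hashes to 3; slot 3 is free → place at 3.
380 hashes to 3; 3 taken → place at 4.
64 hashes to 12; slot 12 is free → place at 12.
381 hashes to 4; 4 taken → place at 5.
922 hashes to 12; 12 taken → place at 0.
501 hashes to 7; 7 taken → place at 8.
Table: [922, —, —, 94, 380, 381, —, 85, 501, —, —, —, 64]

5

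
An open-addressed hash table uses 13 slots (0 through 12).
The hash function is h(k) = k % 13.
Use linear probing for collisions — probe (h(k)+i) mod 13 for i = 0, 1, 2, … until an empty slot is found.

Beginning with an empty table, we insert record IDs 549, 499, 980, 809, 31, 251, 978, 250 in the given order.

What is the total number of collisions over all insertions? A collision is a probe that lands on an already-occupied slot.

549 hashes to 3; slot 3 is free → place at 3.
499 hashes to 5; slot 5 is free → place at 5.
980 hashes to 5; 5 taken → place at 6.
809 hashes to 3; 3 taken → place at 4.
31 hashes to 5; 5,6 taken → place at 7.
251 hashes to 4; 4,5,6,7 taken → place at 8.
978 hashes to 3; 3,4,5,6,7,8 taken → place at 9.
250 hashes to 3; 3,4,5,6,7,8,9 taken → place at 10.
Table: [∅, ∅, ∅, 549, 809, 499, 980, 31, 251, 978, 250, ∅, ∅]

21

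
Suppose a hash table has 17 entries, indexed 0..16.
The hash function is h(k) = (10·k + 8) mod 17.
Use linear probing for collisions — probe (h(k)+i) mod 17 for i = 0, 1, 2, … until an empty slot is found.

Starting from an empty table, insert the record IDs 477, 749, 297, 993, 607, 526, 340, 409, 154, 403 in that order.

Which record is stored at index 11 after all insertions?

477 hashes to 1; slot 1 is free → place at 1.
749 hashes to 1; 1 taken → place at 2.
297 hashes to 3; slot 3 is free → place at 3.
993 hashes to 10; slot 10 is free → place at 10.
607 hashes to 9; slot 9 is free → place at 9.
526 hashes to 15; slot 15 is free → place at 15.
340 hashes to 8; slot 8 is free → place at 8.
409 hashes to 1; 1,2,3 taken → place at 4.
154 hashes to 1; 1,2,3,4 taken → place at 5.
403 hashes to 9; 9,10 taken → place at 11.
Table: [., 477, 749, 297, 409, 154, ., ., 340, 607, 993, 403, ., ., ., 526, .]

403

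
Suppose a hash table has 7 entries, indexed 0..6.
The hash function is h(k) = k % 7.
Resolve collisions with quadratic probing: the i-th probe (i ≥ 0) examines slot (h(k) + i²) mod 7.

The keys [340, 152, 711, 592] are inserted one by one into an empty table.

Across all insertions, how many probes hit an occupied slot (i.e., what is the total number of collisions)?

Insert 340: h=4, slot 4 empty -> index 4.
Insert 152: h=5, slot 5 empty -> index 5.
Insert 711: h=4, slots 4,5 occupied -> index 1.
Insert 592: h=4, slots 4,5,1 occupied -> index 6.
Table: [-, 711, -, -, 340, 152, 592]

5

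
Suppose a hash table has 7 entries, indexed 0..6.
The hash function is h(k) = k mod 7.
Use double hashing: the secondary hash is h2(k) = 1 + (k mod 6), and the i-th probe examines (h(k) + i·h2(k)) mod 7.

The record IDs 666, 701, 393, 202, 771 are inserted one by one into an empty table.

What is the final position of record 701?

666 hashes to 1; slot 1 is free -> place at 1.
701 hashes to 1, h2=6; 1 taken -> place at 0.
393 hashes to 1, h2=4; 1 taken -> place at 5.
202 hashes to 6; slot 6 is free -> place at 6.
771 hashes to 1, h2=4; 1,5 taken -> place at 2.
Table: [701, 666, 771, -, -, 393, 202]

0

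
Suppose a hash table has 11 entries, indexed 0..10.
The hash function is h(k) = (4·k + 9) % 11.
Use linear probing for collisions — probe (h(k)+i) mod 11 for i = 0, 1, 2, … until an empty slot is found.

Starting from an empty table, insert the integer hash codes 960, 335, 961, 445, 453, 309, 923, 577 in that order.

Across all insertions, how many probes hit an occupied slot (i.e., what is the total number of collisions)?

960: h=10 => slot 10
335: h=7 => slot 7
961: h=3 => slot 3
445: h=7, probe 7,8 => slot 8
453: h=6 => slot 6
309: h=2 => slot 2
923: h=5 => slot 5
577: h=7, probe 7,8,9 => slot 9
Table: [., ., 309, 961, ., 923, 453, 335, 445, 577, 960]

3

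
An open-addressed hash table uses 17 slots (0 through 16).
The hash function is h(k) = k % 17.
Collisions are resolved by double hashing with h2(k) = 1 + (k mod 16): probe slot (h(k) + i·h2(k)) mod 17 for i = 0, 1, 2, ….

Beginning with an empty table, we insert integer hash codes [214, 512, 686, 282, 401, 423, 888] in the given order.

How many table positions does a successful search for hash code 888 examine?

Insert 214: h=10, slot 10 empty -> index 10.
Insert 512: h=2, slot 2 empty -> index 2.
Insert 686: h=6, slot 6 empty -> index 6.
Insert 282: h=10, h2=11, slot 10 occupied -> index 4.
Insert 401: h=10, h2=2, slot 10 occupied -> index 12.
Insert 423: h=15, slot 15 empty -> index 15.
Insert 888: h=4, h2=9, slot 4 occupied -> index 13.
Table: [—, —, 512, —, 282, —, 686, —, —, —, 214, —, 401, 888, —, 423, —]
Lookup 888: h=4, h2=9, probe 4,13 → found at 13.

2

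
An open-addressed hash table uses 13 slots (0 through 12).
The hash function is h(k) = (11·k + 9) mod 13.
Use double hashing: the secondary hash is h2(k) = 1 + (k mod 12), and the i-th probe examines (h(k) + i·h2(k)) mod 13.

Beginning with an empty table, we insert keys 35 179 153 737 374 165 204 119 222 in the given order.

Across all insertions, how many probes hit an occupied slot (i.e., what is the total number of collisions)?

35 hashes to 4; slot 4 is free => place at 4.
179 hashes to 2; slot 2 is free => place at 2.
153 hashes to 2, h2=10; 2 taken => place at 12.
737 hashes to 4, h2=6; 4 taken => place at 10.
374 hashes to 2, h2=3; 2 taken => place at 5.
165 hashes to 4, h2=10; 4 taken => place at 1.
204 hashes to 4, h2=1; 4,5 taken => place at 6.
119 hashes to 5, h2=12; 5,4 taken => place at 3.
222 hashes to 7; slot 7 is free => place at 7.
Table: [., 165, 179, 119, 35, 374, 204, 222, ., ., 737, ., 153]

8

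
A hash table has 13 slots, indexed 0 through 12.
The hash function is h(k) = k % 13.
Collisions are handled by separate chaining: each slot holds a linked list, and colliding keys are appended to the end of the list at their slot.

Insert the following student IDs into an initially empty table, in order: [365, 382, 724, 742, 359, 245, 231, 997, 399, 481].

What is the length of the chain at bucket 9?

3

Insert 365: h=1, bucket 1 empty -> new chain.
Insert 382: h=5, bucket 5 empty -> new chain.
Insert 724: h=9, bucket 9 empty -> new chain.
Insert 742: h=1, bucket 1 nonempty -> append to chain.
Insert 359: h=8, bucket 8 empty -> new chain.
Insert 245: h=11, bucket 11 empty -> new chain.
Insert 231: h=10, bucket 10 empty -> new chain.
Insert 997: h=9, bucket 9 nonempty -> append to chain.
Insert 399: h=9, bucket 9 nonempty -> append to chain.
Insert 481: h=0, bucket 0 empty -> new chain.
Final buckets:
0: 481
1: 365 -> 742
2: ∅
3: ∅
4: ∅
5: 382
6: ∅
7: ∅
8: 359
9: 724 -> 997 -> 399
10: 231
11: 245
12: ∅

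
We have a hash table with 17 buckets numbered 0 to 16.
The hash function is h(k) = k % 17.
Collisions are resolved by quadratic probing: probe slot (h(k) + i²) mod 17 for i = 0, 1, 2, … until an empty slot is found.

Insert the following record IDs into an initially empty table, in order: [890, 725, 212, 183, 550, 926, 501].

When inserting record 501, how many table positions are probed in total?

3

Insert 890: h=6, slot 6 empty → index 6.
Insert 725: h=11, slot 11 empty → index 11.
Insert 212: h=8, slot 8 empty → index 8.
Insert 183: h=13, slot 13 empty → index 13.
Insert 550: h=6, slot 6 occupied → index 7.
Insert 926: h=8, slot 8 occupied → index 9.
Insert 501: h=8, slots 8,9 occupied → index 12.
Table: [∅, ∅, ∅, ∅, ∅, ∅, 890, 550, 212, 926, ∅, 725, 501, 183, ∅, ∅, ∅]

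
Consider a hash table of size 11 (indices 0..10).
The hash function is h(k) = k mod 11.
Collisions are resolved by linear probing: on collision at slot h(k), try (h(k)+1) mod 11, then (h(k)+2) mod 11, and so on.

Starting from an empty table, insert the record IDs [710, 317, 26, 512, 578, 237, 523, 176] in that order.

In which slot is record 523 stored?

0

Insert 710: h=6, slot 6 empty → index 6.
Insert 317: h=9, slot 9 empty → index 9.
Insert 26: h=4, slot 4 empty → index 4.
Insert 512: h=6, slot 6 occupied → index 7.
Insert 578: h=6, slots 6,7 occupied → index 8.
Insert 237: h=6, slots 6,7,8,9 occupied → index 10.
Insert 523: h=6, slots 6,7,8,9,10 occupied → index 0.
Insert 176: h=0, slot 0 occupied → index 1.
Table: [523, 176, ∅, ∅, 26, ∅, 710, 512, 578, 317, 237]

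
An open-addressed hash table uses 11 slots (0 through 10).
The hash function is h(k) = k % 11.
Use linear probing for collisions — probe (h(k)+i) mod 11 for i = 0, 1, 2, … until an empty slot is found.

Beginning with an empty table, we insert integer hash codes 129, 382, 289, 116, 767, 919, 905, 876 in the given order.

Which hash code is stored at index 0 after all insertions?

876

129 hashes to 8; slot 8 is free → place at 8.
382 hashes to 8; 8 taken → place at 9.
289 hashes to 3; slot 3 is free → place at 3.
116 hashes to 6; slot 6 is free → place at 6.
767 hashes to 8; 8,9 taken → place at 10.
919 hashes to 6; 6 taken → place at 7.
905 hashes to 3; 3 taken → place at 4.
876 hashes to 7; 7,8,9,10 taken → place at 0.
Table: [876, ∅, ∅, 289, 905, ∅, 116, 919, 129, 382, 767]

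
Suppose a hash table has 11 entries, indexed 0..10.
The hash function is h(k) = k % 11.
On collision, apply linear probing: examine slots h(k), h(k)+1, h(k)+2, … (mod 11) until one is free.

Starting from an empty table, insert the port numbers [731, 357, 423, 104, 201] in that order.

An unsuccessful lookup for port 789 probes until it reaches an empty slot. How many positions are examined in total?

731 hashes to 5; slot 5 is free → place at 5.
357 hashes to 5; 5 taken → place at 6.
423 hashes to 5; 5,6 taken → place at 7.
104 hashes to 5; 5,6,7 taken → place at 8.
201 hashes to 3; slot 3 is free → place at 3.
Table: [_, _, _, 201, _, 731, 357, 423, 104, _, _]
Lookup 789: h=8, probe 8,9 → slot 9 empty, not found.

2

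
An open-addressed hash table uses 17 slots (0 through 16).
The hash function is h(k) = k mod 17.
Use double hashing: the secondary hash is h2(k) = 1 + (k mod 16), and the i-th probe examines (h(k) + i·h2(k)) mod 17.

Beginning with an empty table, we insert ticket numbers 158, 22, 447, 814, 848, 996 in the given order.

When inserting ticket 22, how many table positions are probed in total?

158: h=5 → slot 5
22: h=5, h2=7, probe 5,12 → slot 12
447: h=5, h2=16, probe 5,4 → slot 4
814: h=15 → slot 15
848: h=15, h2=1, probe 15,16 → slot 16
996: h=10 → slot 10
Table: [—, —, —, —, 447, 158, —, —, —, —, 996, —, 22, —, —, 814, 848]

2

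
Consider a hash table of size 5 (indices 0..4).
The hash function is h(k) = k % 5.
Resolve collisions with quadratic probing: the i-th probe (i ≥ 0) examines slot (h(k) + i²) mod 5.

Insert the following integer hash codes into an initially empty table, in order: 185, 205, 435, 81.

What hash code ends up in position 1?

Insert 185: h=0, slot 0 empty => index 0.
Insert 205: h=0, slot 0 occupied => index 1.
Insert 435: h=0, slots 0,1 occupied => index 4.
Insert 81: h=1, slot 1 occupied => index 2.
Table: [185, 205, 81, ∅, 435]

205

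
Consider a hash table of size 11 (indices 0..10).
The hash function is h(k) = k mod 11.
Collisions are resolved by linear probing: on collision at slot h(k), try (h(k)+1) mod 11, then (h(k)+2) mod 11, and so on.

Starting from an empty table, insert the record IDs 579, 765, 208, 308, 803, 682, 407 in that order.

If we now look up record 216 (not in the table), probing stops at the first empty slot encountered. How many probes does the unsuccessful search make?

579 hashes to 7; slot 7 is free → place at 7.
765 hashes to 6; slot 6 is free → place at 6.
208 hashes to 10; slot 10 is free → place at 10.
308 hashes to 0; slot 0 is free → place at 0.
803 hashes to 0; 0 taken → place at 1.
682 hashes to 0; 0,1 taken → place at 2.
407 hashes to 0; 0,1,2 taken → place at 3.
Table: [308, 803, 682, 407, ∅, ∅, 765, 579, ∅, ∅, 208]
Lookup 216: h=7, probe 7,8 → slot 8 empty, not found.

2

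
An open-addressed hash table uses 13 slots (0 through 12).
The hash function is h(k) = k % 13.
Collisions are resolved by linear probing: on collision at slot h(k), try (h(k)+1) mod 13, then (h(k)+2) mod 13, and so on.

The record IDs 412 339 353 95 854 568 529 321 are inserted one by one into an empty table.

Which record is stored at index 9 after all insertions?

412

Insert 412: h=9, slot 9 empty → index 9.
Insert 339: h=1, slot 1 empty → index 1.
Insert 353: h=2, slot 2 empty → index 2.
Insert 95: h=4, slot 4 empty → index 4.
Insert 854: h=9, slot 9 occupied → index 10.
Insert 568: h=9, slots 9,10 occupied → index 11.
Insert 529: h=9, slots 9,10,11 occupied → index 12.
Insert 321: h=9, slots 9,10,11,12 occupied → index 0.
Table: [321, 339, 353, ∅, 95, ∅, ∅, ∅, ∅, 412, 854, 568, 529]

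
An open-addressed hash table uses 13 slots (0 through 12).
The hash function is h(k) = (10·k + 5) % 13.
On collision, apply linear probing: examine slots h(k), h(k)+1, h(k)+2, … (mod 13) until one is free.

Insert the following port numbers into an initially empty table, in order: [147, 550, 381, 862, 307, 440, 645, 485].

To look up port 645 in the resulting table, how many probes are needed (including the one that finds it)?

6

147: h=6 -> slot 6
550: h=6, probe 6,7 -> slot 7
381: h=6, probe 6,7,8 -> slot 8
862: h=6, probe 6,7,8,9 -> slot 9
307: h=7, probe 7,8,9,10 -> slot 10
440: h=11 -> slot 11
645: h=7, probe 7,8,9,10,11,12 -> slot 12
485: h=6, probe 6,7,8,9,10,11,12,0 -> slot 0
Table: [485, ∅, ∅, ∅, ∅, ∅, 147, 550, 381, 862, 307, 440, 645]
Lookup 645: h=7, probe 7,8,9,10,11,12 → found at 12.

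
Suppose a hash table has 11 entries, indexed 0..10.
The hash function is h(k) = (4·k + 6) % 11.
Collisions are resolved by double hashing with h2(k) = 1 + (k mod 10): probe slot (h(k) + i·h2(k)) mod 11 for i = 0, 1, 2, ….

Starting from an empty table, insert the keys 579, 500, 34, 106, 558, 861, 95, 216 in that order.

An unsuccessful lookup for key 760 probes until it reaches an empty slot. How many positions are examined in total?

5

579: h=1 => slot 1
500: h=4 => slot 4
34: h=10 => slot 10
106: h=1, h2=7, probe 1,8 => slot 8
558: h=5 => slot 5
861: h=7 => slot 7
95: h=1, h2=6, probe 1,7,2 => slot 2
216: h=1, h2=7, probe 1,8,4,0 => slot 0
Table: [216, 579, 95, ., 500, 558, ., 861, 106, ., 34]
Lookup 760: h=10, h2=1, probe 10,0,1,2,3 → slot 3 empty, not found.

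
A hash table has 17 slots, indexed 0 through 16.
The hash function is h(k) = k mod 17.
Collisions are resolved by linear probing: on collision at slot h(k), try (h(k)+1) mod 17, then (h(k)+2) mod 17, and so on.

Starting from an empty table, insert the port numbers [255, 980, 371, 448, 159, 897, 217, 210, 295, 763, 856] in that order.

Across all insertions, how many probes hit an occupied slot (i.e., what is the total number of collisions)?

255: h=0 → slot 0
980: h=11 → slot 11
371: h=14 → slot 14
448: h=6 → slot 6
159: h=6, probe 6,7 → slot 7
897: h=13 → slot 13
217: h=13, probe 13,14,15 → slot 15
210: h=6, probe 6,7,8 → slot 8
295: h=6, probe 6,7,8,9 → slot 9
763: h=15, probe 15,16 → slot 16
856: h=6, probe 6,7,8,9,10 → slot 10
Table: [255, —, —, —, —, —, 448, 159, 210, 295, 856, 980, —, 897, 371, 217, 763]

13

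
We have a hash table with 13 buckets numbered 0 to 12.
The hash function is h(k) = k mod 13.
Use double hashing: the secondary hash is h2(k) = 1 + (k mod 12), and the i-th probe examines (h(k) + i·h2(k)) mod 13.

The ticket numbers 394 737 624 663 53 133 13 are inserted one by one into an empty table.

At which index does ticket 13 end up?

394: h=4 => slot 4
737: h=9 => slot 9
624: h=0 => slot 0
663: h=0, h2=4, probe 0,4,8 => slot 8
53: h=1 => slot 1
133: h=3 => slot 3
13: h=0, h2=2, probe 0,2 => slot 2
Table: [624, 53, 13, 133, 394, ∅, ∅, ∅, 663, 737, ∅, ∅, ∅]

2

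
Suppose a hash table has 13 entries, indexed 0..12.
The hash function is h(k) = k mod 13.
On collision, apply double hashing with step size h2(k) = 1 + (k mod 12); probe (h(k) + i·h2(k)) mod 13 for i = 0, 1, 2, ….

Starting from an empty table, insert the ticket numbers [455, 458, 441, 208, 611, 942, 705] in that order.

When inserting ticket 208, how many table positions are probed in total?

2

455: h=0 → slot 0
458: h=3 → slot 3
441: h=12 → slot 12
208: h=0, h2=5, probe 0,5 → slot 5
611: h=0, h2=12, probe 0,12,11 → slot 11
942: h=6 → slot 6
705: h=3, h2=10, probe 3,0,10 → slot 10
Table: [455, ∅, ∅, 458, ∅, 208, 942, ∅, ∅, ∅, 705, 611, 441]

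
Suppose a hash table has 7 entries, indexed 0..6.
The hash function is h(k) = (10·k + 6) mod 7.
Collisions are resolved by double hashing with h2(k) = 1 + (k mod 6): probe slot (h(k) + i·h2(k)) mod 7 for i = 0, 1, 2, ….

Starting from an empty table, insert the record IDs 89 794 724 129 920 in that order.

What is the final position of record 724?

89: h=0 => slot 0
794: h=1 => slot 1
724: h=1, h2=5, probe 1,6 => slot 6
129: h=1, h2=4, probe 1,5 => slot 5
920: h=1, h2=3, probe 1,4 => slot 4
Table: [89, 794, ∅, ∅, 920, 129, 724]

6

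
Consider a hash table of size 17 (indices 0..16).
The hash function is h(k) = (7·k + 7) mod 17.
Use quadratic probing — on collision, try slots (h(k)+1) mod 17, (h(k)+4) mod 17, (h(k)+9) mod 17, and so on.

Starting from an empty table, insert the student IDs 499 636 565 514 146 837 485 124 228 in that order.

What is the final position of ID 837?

499: h=15 -> slot 15
636: h=5 -> slot 5
565: h=1 -> slot 1
514: h=1, probe 1,2 -> slot 2
146: h=9 -> slot 9
837: h=1, probe 1,2,5,10 -> slot 10
485: h=2, probe 2,3 -> slot 3
124: h=8 -> slot 8
228: h=5, probe 5,6 -> slot 6
Table: [∅, 565, 514, 485, ∅, 636, 228, ∅, 124, 146, 837, ∅, ∅, ∅, ∅, 499, ∅]

10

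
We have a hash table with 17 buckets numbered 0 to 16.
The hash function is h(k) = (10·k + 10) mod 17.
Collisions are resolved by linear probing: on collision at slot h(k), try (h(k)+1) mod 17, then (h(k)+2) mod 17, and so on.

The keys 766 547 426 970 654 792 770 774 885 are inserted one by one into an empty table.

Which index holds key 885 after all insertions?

766: h=3 → slot 3
547: h=6 → slot 6
426: h=3, probe 3,4 → slot 4
970: h=3, probe 3,4,5 → slot 5
654: h=5, probe 5,6,7 → slot 7
792: h=8 → slot 8
770: h=9 → slot 9
774: h=15 → slot 15
885: h=3, probe 3,4,5,6,7,8,9,10 → slot 10
Table: [-, -, -, 766, 426, 970, 547, 654, 792, 770, 885, -, -, -, -, 774, -]

10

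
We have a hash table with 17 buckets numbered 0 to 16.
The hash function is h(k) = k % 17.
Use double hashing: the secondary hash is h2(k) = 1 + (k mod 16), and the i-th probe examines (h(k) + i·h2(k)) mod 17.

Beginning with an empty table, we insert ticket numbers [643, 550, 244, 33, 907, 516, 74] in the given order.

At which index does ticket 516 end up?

4

643: h=14 → slot 14
550: h=6 → slot 6
244: h=6, h2=5, probe 6,11 → slot 11
33: h=16 → slot 16
907: h=6, h2=12, probe 6,1 → slot 1
516: h=6, h2=5, probe 6,11,16,4 → slot 4
74: h=6, h2=11, probe 6,0 → slot 0
Table: [74, 907, ∅, ∅, 516, ∅, 550, ∅, ∅, ∅, ∅, 244, ∅, ∅, 643, ∅, 33]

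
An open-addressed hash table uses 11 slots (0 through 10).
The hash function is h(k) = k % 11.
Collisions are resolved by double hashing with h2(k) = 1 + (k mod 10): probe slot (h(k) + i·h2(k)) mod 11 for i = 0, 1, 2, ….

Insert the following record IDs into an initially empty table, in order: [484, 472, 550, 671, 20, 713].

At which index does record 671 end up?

2

484 hashes to 0; slot 0 is free -> place at 0.
472 hashes to 10; slot 10 is free -> place at 10.
550 hashes to 0, h2=1; 0 taken -> place at 1.
671 hashes to 0, h2=2; 0 taken -> place at 2.
20 hashes to 9; slot 9 is free -> place at 9.
713 hashes to 9, h2=4; 9,2 taken -> place at 6.
Table: [484, 550, 671, _, _, _, 713, _, _, 20, 472]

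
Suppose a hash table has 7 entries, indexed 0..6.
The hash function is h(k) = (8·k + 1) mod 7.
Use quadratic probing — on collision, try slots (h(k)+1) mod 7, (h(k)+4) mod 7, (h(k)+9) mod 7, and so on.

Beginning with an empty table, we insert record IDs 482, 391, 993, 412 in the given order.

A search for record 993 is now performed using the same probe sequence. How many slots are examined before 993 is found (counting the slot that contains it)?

3

Insert 482: h=0, slot 0 empty => index 0.
Insert 391: h=0, slot 0 occupied => index 1.
Insert 993: h=0, slots 0,1 occupied => index 4.
Insert 412: h=0, slots 0,1,4 occupied => index 2.
Table: [482, 391, 412, ., 993, ., .]
Lookup 993: h=0, probe 0,1,4 → found at 4.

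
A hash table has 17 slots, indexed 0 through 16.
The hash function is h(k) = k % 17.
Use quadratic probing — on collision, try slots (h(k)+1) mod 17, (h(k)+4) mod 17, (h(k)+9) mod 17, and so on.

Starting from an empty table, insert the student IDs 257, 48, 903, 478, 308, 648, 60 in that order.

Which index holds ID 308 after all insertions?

257: h=2 => slot 2
48: h=14 => slot 14
903: h=2, probe 2,3 => slot 3
478: h=2, probe 2,3,6 => slot 6
308: h=2, probe 2,3,6,11 => slot 11
648: h=2, probe 2,3,6,11,1 => slot 1
60: h=9 => slot 9
Table: [., 648, 257, 903, ., ., 478, ., ., 60, ., 308, ., ., 48, ., .]

11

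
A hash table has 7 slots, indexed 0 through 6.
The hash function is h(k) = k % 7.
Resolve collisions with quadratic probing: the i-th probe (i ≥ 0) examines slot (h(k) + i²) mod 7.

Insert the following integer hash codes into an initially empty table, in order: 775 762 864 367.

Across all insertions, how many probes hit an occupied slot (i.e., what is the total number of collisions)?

Insert 775: h=5, slot 5 empty => index 5.
Insert 762: h=6, slot 6 empty => index 6.
Insert 864: h=3, slot 3 empty => index 3.
Insert 367: h=3, slot 3 occupied => index 4.
Table: [—, —, —, 864, 367, 775, 762]

1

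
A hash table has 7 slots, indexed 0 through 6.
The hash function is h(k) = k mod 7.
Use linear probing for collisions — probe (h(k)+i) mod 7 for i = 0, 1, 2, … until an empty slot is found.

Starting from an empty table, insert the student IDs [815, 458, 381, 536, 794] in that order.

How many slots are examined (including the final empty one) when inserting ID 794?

815: h=3 → slot 3
458: h=3, probe 3,4 → slot 4
381: h=3, probe 3,4,5 → slot 5
536: h=4, probe 4,5,6 → slot 6
794: h=3, probe 3,4,5,6,0 → slot 0
Table: [794, -, -, 815, 458, 381, 536]

5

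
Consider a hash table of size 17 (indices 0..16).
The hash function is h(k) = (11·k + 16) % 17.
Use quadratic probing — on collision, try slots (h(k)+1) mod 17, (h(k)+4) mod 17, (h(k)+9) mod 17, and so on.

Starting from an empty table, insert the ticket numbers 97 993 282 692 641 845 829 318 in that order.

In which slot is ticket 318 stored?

11

Insert 97: h=12, slot 12 empty => index 12.
Insert 993: h=8, slot 8 empty => index 8.
Insert 282: h=7, slot 7 empty => index 7.
Insert 692: h=12, slot 12 occupied => index 13.
Insert 641: h=12, slots 12,13 occupied => index 16.
Insert 845: h=12, slots 12,13,16 occupied => index 4.
Insert 829: h=6, slot 6 empty => index 6.
Insert 318: h=12, slots 12,13,16,4 occupied => index 11.
Table: [., ., ., ., 845, ., 829, 282, 993, ., ., 318, 97, 692, ., ., 641]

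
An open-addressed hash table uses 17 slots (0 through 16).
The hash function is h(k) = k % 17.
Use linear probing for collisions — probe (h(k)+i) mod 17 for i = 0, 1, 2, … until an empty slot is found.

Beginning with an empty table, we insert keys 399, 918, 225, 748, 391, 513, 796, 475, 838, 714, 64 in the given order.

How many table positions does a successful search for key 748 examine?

399: h=8 => slot 8
918: h=0 => slot 0
225: h=4 => slot 4
748: h=0, probe 0,1 => slot 1
391: h=0, probe 0,1,2 => slot 2
513: h=3 => slot 3
796: h=14 => slot 14
475: h=16 => slot 16
838: h=5 => slot 5
714: h=0, probe 0,1,2,3,4,5,6 => slot 6
64: h=13 => slot 13
Table: [918, 748, 391, 513, 225, 838, 714, —, 399, —, —, —, —, 64, 796, —, 475]
Lookup 748: h=0, probe 0,1 → found at 1.

2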